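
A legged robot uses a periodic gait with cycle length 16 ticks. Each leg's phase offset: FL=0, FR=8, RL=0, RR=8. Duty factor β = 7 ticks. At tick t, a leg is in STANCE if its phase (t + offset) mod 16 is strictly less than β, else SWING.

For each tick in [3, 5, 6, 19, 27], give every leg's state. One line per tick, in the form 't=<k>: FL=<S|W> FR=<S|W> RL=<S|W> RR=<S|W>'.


t=3: FL=S FR=W RL=S RR=W
t=5: FL=S FR=W RL=S RR=W
t=6: FL=S FR=W RL=S RR=W
t=19: FL=S FR=W RL=S RR=W
t=27: FL=W FR=S RL=W RR=S

t=3: phase=(3,11,3,11) vs β=7 → FL=S FR=W RL=S RR=W
t=5: phase=(5,13,5,13) vs β=7 → FL=S FR=W RL=S RR=W
t=6: phase=(6,14,6,14) vs β=7 → FL=S FR=W RL=S RR=W
t=19: phase=(3,11,3,11) vs β=7 → FL=S FR=W RL=S RR=W
t=27: phase=(11,3,11,3) vs β=7 → FL=W FR=S RL=W RR=S


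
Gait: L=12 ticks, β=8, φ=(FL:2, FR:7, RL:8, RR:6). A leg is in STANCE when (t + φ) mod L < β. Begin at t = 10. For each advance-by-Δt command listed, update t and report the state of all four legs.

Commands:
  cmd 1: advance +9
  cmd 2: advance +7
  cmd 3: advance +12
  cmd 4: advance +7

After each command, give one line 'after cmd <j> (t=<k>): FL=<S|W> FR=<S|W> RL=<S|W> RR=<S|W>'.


after cmd 1 (t=19): FL=W FR=S RL=S RR=S
after cmd 2 (t=26): FL=S FR=W RL=W RR=W
after cmd 3 (t=38): FL=S FR=W RL=W RR=W
after cmd 4 (t=45): FL=W FR=S RL=S RR=S

start t=10: FL=S FR=S RL=S RR=S
cmd 1: advance +9 → t=19, phase=(9,2,3,1) → FL=W FR=S RL=S RR=S
cmd 2: advance +7 → t=26, phase=(4,9,10,8) → FL=S FR=W RL=W RR=W
cmd 3: advance +12 → t=38, phase=(4,9,10,8) → FL=S FR=W RL=W RR=W
cmd 4: advance +7 → t=45, phase=(11,4,5,3) → FL=W FR=S RL=S RR=S


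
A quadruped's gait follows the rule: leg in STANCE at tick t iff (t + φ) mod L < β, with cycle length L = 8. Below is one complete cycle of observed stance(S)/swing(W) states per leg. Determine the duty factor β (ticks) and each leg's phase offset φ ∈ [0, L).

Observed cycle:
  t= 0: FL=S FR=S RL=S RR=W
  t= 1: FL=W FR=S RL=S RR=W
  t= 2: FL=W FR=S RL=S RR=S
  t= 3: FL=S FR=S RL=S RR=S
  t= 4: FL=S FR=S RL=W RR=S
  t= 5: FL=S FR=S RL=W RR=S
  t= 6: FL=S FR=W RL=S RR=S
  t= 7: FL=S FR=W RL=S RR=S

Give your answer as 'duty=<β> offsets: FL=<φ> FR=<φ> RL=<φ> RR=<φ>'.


duty β = stance ticks per leg = 6
FL: stance ticks = 6; W→S at t=3 → φ=5
FR: stance ticks = 6; W→S at t=0 → φ=0
RL: stance ticks = 6; W→S at t=6 → φ=2
RR: stance ticks = 6; W→S at t=2 → φ=6

duty=6 offsets: FL=5 FR=0 RL=2 RR=6


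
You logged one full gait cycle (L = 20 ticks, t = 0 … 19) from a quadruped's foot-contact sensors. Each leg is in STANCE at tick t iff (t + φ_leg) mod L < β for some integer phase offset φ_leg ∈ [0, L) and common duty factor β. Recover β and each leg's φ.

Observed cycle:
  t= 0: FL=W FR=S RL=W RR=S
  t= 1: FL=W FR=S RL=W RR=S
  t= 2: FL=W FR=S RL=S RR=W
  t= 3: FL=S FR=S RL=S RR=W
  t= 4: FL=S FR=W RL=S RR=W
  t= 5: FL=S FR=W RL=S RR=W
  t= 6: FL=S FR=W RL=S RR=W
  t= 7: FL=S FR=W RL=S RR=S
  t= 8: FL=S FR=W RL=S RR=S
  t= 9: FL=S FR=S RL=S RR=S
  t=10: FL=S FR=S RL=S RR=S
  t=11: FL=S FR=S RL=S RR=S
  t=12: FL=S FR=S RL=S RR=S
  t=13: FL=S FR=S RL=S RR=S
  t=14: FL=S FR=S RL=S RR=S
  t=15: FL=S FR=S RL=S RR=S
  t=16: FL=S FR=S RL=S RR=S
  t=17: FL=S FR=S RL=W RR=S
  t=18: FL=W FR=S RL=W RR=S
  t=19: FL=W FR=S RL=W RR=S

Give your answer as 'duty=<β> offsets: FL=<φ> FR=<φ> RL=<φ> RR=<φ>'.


duty=15 offsets: FL=17 FR=11 RL=18 RR=13

duty β = stance ticks per leg = 15
FL: stance ticks = 15; W→S at t=3 → φ=17
FR: stance ticks = 15; W→S at t=9 → φ=11
RL: stance ticks = 15; W→S at t=2 → φ=18
RR: stance ticks = 15; W→S at t=7 → φ=13


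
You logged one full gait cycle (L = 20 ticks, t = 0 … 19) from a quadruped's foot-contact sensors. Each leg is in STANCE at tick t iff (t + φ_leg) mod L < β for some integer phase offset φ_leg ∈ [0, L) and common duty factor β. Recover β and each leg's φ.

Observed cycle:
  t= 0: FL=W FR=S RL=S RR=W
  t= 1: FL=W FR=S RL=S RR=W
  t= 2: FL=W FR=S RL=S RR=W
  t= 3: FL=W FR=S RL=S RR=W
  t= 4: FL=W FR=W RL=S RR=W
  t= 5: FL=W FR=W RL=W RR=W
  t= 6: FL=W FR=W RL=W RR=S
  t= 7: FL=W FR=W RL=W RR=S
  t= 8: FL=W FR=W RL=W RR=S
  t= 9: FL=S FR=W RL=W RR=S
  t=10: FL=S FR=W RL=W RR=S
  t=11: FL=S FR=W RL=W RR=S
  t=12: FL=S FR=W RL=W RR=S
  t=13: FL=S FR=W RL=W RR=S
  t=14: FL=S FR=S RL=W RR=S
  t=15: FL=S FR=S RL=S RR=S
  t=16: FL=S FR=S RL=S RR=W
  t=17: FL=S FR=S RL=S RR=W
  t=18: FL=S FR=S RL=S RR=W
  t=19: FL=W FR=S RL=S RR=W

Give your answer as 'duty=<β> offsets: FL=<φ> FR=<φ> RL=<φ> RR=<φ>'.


duty β = stance ticks per leg = 10
FL: stance ticks = 10; W→S at t=9 → φ=11
FR: stance ticks = 10; W→S at t=14 → φ=6
RL: stance ticks = 10; W→S at t=15 → φ=5
RR: stance ticks = 10; W→S at t=6 → φ=14

duty=10 offsets: FL=11 FR=6 RL=5 RR=14


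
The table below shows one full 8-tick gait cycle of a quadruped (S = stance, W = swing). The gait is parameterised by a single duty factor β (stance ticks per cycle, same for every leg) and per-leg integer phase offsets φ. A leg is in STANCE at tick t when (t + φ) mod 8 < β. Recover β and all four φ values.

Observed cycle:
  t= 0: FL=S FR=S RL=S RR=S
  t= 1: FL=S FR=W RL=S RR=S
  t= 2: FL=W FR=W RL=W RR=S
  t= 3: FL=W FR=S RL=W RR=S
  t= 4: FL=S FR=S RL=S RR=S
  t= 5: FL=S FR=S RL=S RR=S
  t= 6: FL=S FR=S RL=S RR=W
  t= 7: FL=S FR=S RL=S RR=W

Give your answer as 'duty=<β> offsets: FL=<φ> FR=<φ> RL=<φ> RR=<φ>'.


duty β = stance ticks per leg = 6
FL: stance ticks = 6; W→S at t=4 → φ=4
FR: stance ticks = 6; W→S at t=3 → φ=5
RL: stance ticks = 6; W→S at t=4 → φ=4
RR: stance ticks = 6; W→S at t=0 → φ=0

duty=6 offsets: FL=4 FR=5 RL=4 RR=0


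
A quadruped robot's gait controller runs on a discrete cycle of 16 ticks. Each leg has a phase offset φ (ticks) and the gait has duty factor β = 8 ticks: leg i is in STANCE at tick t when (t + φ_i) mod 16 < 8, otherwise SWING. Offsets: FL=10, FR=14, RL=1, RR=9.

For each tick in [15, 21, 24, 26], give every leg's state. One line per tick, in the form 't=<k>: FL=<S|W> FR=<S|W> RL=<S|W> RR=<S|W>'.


t=15: FL=W FR=W RL=S RR=W
t=21: FL=W FR=S RL=S RR=W
t=24: FL=S FR=S RL=W RR=S
t=26: FL=S FR=W RL=W RR=S

t=15: phase=(9,13,0,8) vs β=8 → FL=W FR=W RL=S RR=W
t=21: phase=(15,3,6,14) vs β=8 → FL=W FR=S RL=S RR=W
t=24: phase=(2,6,9,1) vs β=8 → FL=S FR=S RL=W RR=S
t=26: phase=(4,8,11,3) vs β=8 → FL=S FR=W RL=W RR=S


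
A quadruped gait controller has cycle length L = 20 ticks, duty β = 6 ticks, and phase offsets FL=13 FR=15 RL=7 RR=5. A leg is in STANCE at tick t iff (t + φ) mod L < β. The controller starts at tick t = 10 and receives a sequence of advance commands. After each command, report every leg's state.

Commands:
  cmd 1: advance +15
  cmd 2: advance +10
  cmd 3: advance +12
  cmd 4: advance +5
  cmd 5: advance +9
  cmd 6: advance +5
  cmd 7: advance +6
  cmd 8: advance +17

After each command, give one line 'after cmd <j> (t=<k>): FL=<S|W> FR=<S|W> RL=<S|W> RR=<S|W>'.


after cmd 1 (t=25): FL=W FR=S RL=W RR=W
after cmd 2 (t=35): FL=W FR=W RL=S RR=S
after cmd 3 (t=47): FL=S FR=S RL=W RR=W
after cmd 4 (t=52): FL=S FR=W RL=W RR=W
after cmd 5 (t=61): FL=W FR=W RL=W RR=W
after cmd 6 (t=66): FL=W FR=S RL=W RR=W
after cmd 7 (t=72): FL=S FR=W RL=W RR=W
after cmd 8 (t=89): FL=S FR=S RL=W RR=W

start t=10: FL=S FR=S RL=W RR=W
cmd 1: advance +15 → t=25, phase=(18,0,12,10) → FL=W FR=S RL=W RR=W
cmd 2: advance +10 → t=35, phase=(8,10,2,0) → FL=W FR=W RL=S RR=S
cmd 3: advance +12 → t=47, phase=(0,2,14,12) → FL=S FR=S RL=W RR=W
cmd 4: advance +5 → t=52, phase=(5,7,19,17) → FL=S FR=W RL=W RR=W
cmd 5: advance +9 → t=61, phase=(14,16,8,6) → FL=W FR=W RL=W RR=W
cmd 6: advance +5 → t=66, phase=(19,1,13,11) → FL=W FR=S RL=W RR=W
cmd 7: advance +6 → t=72, phase=(5,7,19,17) → FL=S FR=W RL=W RR=W
cmd 8: advance +17 → t=89, phase=(2,4,16,14) → FL=S FR=S RL=W RR=W


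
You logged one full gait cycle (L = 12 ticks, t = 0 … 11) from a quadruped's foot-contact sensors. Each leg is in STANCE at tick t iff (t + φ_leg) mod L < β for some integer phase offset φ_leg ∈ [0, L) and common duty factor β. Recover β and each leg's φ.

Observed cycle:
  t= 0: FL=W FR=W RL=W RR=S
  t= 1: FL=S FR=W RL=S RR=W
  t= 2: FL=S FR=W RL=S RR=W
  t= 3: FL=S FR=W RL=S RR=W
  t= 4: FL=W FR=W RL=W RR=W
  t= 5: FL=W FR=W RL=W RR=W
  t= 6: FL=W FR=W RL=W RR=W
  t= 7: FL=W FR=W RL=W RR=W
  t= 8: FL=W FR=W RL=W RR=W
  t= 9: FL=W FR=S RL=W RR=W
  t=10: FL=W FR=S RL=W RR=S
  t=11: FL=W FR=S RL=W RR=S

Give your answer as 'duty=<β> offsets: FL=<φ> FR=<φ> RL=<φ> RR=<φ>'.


duty β = stance ticks per leg = 3
FL: stance ticks = 3; W→S at t=1 → φ=11
FR: stance ticks = 3; W→S at t=9 → φ=3
RL: stance ticks = 3; W→S at t=1 → φ=11
RR: stance ticks = 3; W→S at t=10 → φ=2

duty=3 offsets: FL=11 FR=3 RL=11 RR=2


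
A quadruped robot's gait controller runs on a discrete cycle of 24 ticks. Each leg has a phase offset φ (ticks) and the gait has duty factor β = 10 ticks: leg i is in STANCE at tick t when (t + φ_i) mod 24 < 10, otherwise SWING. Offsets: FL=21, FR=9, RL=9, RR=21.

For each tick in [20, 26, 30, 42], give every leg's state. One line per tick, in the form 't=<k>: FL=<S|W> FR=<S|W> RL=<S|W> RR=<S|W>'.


t=20: phase=(17,5,5,17) vs β=10 → FL=W FR=S RL=S RR=W
t=26: phase=(23,11,11,23) vs β=10 → FL=W FR=W RL=W RR=W
t=30: phase=(3,15,15,3) vs β=10 → FL=S FR=W RL=W RR=S
t=42: phase=(15,3,3,15) vs β=10 → FL=W FR=S RL=S RR=W

t=20: FL=W FR=S RL=S RR=W
t=26: FL=W FR=W RL=W RR=W
t=30: FL=S FR=W RL=W RR=S
t=42: FL=W FR=S RL=S RR=W


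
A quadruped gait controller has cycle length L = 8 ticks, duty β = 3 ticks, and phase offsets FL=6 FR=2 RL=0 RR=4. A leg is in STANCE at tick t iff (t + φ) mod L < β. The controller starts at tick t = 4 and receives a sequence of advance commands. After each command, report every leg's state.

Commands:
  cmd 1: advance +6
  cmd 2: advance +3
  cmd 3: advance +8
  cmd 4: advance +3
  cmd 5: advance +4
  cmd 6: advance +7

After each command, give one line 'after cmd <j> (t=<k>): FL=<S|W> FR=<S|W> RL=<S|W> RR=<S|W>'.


start t=4: FL=S FR=W RL=W RR=S
cmd 1: advance +6 → t=10, phase=(0,4,2,6) → FL=S FR=W RL=S RR=W
cmd 2: advance +3 → t=13, phase=(3,7,5,1) → FL=W FR=W RL=W RR=S
cmd 3: advance +8 → t=21, phase=(3,7,5,1) → FL=W FR=W RL=W RR=S
cmd 4: advance +3 → t=24, phase=(6,2,0,4) → FL=W FR=S RL=S RR=W
cmd 5: advance +4 → t=28, phase=(2,6,4,0) → FL=S FR=W RL=W RR=S
cmd 6: advance +7 → t=35, phase=(1,5,3,7) → FL=S FR=W RL=W RR=W

after cmd 1 (t=10): FL=S FR=W RL=S RR=W
after cmd 2 (t=13): FL=W FR=W RL=W RR=S
after cmd 3 (t=21): FL=W FR=W RL=W RR=S
after cmd 4 (t=24): FL=W FR=S RL=S RR=W
after cmd 5 (t=28): FL=S FR=W RL=W RR=S
after cmd 6 (t=35): FL=S FR=W RL=W RR=W


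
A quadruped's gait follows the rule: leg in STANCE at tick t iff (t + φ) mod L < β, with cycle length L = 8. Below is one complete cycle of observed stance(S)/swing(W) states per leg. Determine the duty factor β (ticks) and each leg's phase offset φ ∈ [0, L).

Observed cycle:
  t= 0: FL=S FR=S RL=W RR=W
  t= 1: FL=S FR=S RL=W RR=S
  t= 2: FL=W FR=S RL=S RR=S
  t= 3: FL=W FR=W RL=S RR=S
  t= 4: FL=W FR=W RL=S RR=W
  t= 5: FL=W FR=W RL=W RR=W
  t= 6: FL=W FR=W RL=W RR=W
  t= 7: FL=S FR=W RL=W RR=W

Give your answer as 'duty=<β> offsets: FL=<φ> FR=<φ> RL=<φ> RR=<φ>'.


duty=3 offsets: FL=1 FR=0 RL=6 RR=7

duty β = stance ticks per leg = 3
FL: stance ticks = 3; W→S at t=7 → φ=1
FR: stance ticks = 3; W→S at t=0 → φ=0
RL: stance ticks = 3; W→S at t=2 → φ=6
RR: stance ticks = 3; W→S at t=1 → φ=7


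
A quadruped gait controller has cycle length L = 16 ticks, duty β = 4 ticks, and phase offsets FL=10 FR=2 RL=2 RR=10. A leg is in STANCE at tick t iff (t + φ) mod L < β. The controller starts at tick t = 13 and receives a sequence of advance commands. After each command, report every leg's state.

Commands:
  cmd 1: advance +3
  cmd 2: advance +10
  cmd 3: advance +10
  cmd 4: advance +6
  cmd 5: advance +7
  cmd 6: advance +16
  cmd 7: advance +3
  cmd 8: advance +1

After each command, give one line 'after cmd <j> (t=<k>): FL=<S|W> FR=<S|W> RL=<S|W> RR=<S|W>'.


after cmd 1 (t=16): FL=W FR=S RL=S RR=W
after cmd 2 (t=26): FL=W FR=W RL=W RR=W
after cmd 3 (t=36): FL=W FR=W RL=W RR=W
after cmd 4 (t=42): FL=W FR=W RL=W RR=W
after cmd 5 (t=49): FL=W FR=S RL=S RR=W
after cmd 6 (t=65): FL=W FR=S RL=S RR=W
after cmd 7 (t=68): FL=W FR=W RL=W RR=W
after cmd 8 (t=69): FL=W FR=W RL=W RR=W

start t=13: FL=W FR=W RL=W RR=W
cmd 1: advance +3 → t=16, phase=(10,2,2,10) → FL=W FR=S RL=S RR=W
cmd 2: advance +10 → t=26, phase=(4,12,12,4) → FL=W FR=W RL=W RR=W
cmd 3: advance +10 → t=36, phase=(14,6,6,14) → FL=W FR=W RL=W RR=W
cmd 4: advance +6 → t=42, phase=(4,12,12,4) → FL=W FR=W RL=W RR=W
cmd 5: advance +7 → t=49, phase=(11,3,3,11) → FL=W FR=S RL=S RR=W
cmd 6: advance +16 → t=65, phase=(11,3,3,11) → FL=W FR=S RL=S RR=W
cmd 7: advance +3 → t=68, phase=(14,6,6,14) → FL=W FR=W RL=W RR=W
cmd 8: advance +1 → t=69, phase=(15,7,7,15) → FL=W FR=W RL=W RR=W


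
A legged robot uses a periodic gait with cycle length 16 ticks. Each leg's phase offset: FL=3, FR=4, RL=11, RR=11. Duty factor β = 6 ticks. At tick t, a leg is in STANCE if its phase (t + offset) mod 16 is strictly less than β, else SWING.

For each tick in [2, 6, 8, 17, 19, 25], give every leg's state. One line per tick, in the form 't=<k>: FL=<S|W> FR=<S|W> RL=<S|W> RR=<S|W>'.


t=2: FL=S FR=W RL=W RR=W
t=6: FL=W FR=W RL=S RR=S
t=8: FL=W FR=W RL=S RR=S
t=17: FL=S FR=S RL=W RR=W
t=19: FL=W FR=W RL=W RR=W
t=25: FL=W FR=W RL=S RR=S

t=2: phase=(5,6,13,13) vs β=6 → FL=S FR=W RL=W RR=W
t=6: phase=(9,10,1,1) vs β=6 → FL=W FR=W RL=S RR=S
t=8: phase=(11,12,3,3) vs β=6 → FL=W FR=W RL=S RR=S
t=17: phase=(4,5,12,12) vs β=6 → FL=S FR=S RL=W RR=W
t=19: phase=(6,7,14,14) vs β=6 → FL=W FR=W RL=W RR=W
t=25: phase=(12,13,4,4) vs β=6 → FL=W FR=W RL=S RR=S


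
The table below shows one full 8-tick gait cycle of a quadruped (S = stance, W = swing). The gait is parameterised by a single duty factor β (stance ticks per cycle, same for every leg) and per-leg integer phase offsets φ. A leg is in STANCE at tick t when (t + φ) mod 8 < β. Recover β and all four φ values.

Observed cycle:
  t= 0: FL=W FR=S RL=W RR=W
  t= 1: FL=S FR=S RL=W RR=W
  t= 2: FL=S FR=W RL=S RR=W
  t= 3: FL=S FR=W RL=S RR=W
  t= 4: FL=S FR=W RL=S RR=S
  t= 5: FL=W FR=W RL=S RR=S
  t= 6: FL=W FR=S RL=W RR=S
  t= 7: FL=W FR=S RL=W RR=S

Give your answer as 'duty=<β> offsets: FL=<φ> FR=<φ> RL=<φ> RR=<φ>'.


duty β = stance ticks per leg = 4
FL: stance ticks = 4; W→S at t=1 → φ=7
FR: stance ticks = 4; W→S at t=6 → φ=2
RL: stance ticks = 4; W→S at t=2 → φ=6
RR: stance ticks = 4; W→S at t=4 → φ=4

duty=4 offsets: FL=7 FR=2 RL=6 RR=4


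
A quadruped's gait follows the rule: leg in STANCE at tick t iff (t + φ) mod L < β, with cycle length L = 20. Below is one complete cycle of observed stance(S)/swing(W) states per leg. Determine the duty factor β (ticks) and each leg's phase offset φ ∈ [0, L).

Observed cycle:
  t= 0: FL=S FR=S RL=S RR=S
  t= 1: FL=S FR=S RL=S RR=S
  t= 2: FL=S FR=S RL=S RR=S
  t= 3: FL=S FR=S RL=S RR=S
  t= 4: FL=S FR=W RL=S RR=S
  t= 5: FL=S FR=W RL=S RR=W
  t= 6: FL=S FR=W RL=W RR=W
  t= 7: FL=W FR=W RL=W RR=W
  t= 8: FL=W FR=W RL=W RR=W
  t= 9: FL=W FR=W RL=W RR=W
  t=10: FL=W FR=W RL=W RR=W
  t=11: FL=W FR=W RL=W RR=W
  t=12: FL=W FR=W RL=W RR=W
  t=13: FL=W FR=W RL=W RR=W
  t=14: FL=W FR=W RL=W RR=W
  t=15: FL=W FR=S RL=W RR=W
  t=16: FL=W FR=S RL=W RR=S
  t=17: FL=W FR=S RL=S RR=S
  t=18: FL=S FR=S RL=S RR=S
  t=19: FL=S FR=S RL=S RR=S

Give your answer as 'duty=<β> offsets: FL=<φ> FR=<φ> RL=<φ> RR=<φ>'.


duty β = stance ticks per leg = 9
FL: stance ticks = 9; W→S at t=18 → φ=2
FR: stance ticks = 9; W→S at t=15 → φ=5
RL: stance ticks = 9; W→S at t=17 → φ=3
RR: stance ticks = 9; W→S at t=16 → φ=4

duty=9 offsets: FL=2 FR=5 RL=3 RR=4


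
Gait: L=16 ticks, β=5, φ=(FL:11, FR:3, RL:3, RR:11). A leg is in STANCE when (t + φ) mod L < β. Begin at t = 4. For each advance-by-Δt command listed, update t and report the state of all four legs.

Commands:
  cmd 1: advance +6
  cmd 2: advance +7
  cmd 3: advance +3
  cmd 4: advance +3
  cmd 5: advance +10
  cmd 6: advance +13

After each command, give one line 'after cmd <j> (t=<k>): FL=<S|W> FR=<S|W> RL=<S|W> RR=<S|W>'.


start t=4: FL=W FR=W RL=W RR=W
cmd 1: advance +6 → t=10, phase=(5,13,13,5) → FL=W FR=W RL=W RR=W
cmd 2: advance +7 → t=17, phase=(12,4,4,12) → FL=W FR=S RL=S RR=W
cmd 3: advance +3 → t=20, phase=(15,7,7,15) → FL=W FR=W RL=W RR=W
cmd 4: advance +3 → t=23, phase=(2,10,10,2) → FL=S FR=W RL=W RR=S
cmd 5: advance +10 → t=33, phase=(12,4,4,12) → FL=W FR=S RL=S RR=W
cmd 6: advance +13 → t=46, phase=(9,1,1,9) → FL=W FR=S RL=S RR=W

after cmd 1 (t=10): FL=W FR=W RL=W RR=W
after cmd 2 (t=17): FL=W FR=S RL=S RR=W
after cmd 3 (t=20): FL=W FR=W RL=W RR=W
after cmd 4 (t=23): FL=S FR=W RL=W RR=S
after cmd 5 (t=33): FL=W FR=S RL=S RR=W
after cmd 6 (t=46): FL=W FR=S RL=S RR=W


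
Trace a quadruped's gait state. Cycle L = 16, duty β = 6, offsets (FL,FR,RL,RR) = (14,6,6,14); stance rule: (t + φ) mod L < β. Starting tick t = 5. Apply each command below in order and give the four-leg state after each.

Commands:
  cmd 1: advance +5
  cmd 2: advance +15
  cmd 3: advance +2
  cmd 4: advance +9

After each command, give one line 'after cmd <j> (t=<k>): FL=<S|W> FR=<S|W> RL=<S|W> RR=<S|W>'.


after cmd 1 (t=10): FL=W FR=S RL=S RR=W
after cmd 2 (t=25): FL=W FR=W RL=W RR=W
after cmd 3 (t=27): FL=W FR=S RL=S RR=W
after cmd 4 (t=36): FL=S FR=W RL=W RR=S

start t=5: FL=S FR=W RL=W RR=S
cmd 1: advance +5 → t=10, phase=(8,0,0,8) → FL=W FR=S RL=S RR=W
cmd 2: advance +15 → t=25, phase=(7,15,15,7) → FL=W FR=W RL=W RR=W
cmd 3: advance +2 → t=27, phase=(9,1,1,9) → FL=W FR=S RL=S RR=W
cmd 4: advance +9 → t=36, phase=(2,10,10,2) → FL=S FR=W RL=W RR=S


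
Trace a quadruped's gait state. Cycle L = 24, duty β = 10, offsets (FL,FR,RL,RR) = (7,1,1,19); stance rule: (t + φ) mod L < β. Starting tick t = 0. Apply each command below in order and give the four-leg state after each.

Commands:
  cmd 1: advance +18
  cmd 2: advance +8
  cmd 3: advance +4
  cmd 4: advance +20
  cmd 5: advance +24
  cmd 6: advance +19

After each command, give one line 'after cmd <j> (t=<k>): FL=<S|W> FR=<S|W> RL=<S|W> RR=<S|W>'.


start t=0: FL=S FR=S RL=S RR=W
cmd 1: advance +18 → t=18, phase=(1,19,19,13) → FL=S FR=W RL=W RR=W
cmd 2: advance +8 → t=26, phase=(9,3,3,21) → FL=S FR=S RL=S RR=W
cmd 3: advance +4 → t=30, phase=(13,7,7,1) → FL=W FR=S RL=S RR=S
cmd 4: advance +20 → t=50, phase=(9,3,3,21) → FL=S FR=S RL=S RR=W
cmd 5: advance +24 → t=74, phase=(9,3,3,21) → FL=S FR=S RL=S RR=W
cmd 6: advance +19 → t=93, phase=(4,22,22,16) → FL=S FR=W RL=W RR=W

after cmd 1 (t=18): FL=S FR=W RL=W RR=W
after cmd 2 (t=26): FL=S FR=S RL=S RR=W
after cmd 3 (t=30): FL=W FR=S RL=S RR=S
after cmd 4 (t=50): FL=S FR=S RL=S RR=W
after cmd 5 (t=74): FL=S FR=S RL=S RR=W
after cmd 6 (t=93): FL=S FR=W RL=W RR=W


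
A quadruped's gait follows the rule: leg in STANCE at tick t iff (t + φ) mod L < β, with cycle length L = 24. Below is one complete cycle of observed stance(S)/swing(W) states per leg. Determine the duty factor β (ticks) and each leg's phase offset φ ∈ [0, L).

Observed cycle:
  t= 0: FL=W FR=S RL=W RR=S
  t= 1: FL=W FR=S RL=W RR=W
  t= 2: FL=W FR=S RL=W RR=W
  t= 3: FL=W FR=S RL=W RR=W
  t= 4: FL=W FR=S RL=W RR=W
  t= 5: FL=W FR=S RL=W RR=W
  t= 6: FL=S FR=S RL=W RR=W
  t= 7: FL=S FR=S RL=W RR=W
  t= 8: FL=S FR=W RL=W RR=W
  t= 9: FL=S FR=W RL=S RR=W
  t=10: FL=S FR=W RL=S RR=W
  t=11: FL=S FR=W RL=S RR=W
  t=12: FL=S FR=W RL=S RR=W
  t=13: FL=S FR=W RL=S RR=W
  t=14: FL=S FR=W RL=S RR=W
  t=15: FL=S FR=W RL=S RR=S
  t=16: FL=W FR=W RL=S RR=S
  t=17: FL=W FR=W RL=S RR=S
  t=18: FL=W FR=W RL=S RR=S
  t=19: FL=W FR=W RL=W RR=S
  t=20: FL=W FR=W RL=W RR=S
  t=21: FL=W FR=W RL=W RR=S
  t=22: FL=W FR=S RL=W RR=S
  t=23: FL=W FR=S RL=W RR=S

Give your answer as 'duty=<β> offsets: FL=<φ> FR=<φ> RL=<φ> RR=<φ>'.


duty β = stance ticks per leg = 10
FL: stance ticks = 10; W→S at t=6 → φ=18
FR: stance ticks = 10; W→S at t=22 → φ=2
RL: stance ticks = 10; W→S at t=9 → φ=15
RR: stance ticks = 10; W→S at t=15 → φ=9

duty=10 offsets: FL=18 FR=2 RL=15 RR=9


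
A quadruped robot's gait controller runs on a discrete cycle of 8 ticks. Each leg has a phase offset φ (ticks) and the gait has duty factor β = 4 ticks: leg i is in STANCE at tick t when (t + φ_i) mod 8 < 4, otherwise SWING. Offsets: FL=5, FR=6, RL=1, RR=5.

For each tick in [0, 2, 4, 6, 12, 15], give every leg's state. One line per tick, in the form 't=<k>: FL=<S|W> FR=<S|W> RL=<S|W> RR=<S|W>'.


t=0: phase=(5,6,1,5) vs β=4 → FL=W FR=W RL=S RR=W
t=2: phase=(7,0,3,7) vs β=4 → FL=W FR=S RL=S RR=W
t=4: phase=(1,2,5,1) vs β=4 → FL=S FR=S RL=W RR=S
t=6: phase=(3,4,7,3) vs β=4 → FL=S FR=W RL=W RR=S
t=12: phase=(1,2,5,1) vs β=4 → FL=S FR=S RL=W RR=S
t=15: phase=(4,5,0,4) vs β=4 → FL=W FR=W RL=S RR=W

t=0: FL=W FR=W RL=S RR=W
t=2: FL=W FR=S RL=S RR=W
t=4: FL=S FR=S RL=W RR=S
t=6: FL=S FR=W RL=W RR=S
t=12: FL=S FR=S RL=W RR=S
t=15: FL=W FR=W RL=S RR=W


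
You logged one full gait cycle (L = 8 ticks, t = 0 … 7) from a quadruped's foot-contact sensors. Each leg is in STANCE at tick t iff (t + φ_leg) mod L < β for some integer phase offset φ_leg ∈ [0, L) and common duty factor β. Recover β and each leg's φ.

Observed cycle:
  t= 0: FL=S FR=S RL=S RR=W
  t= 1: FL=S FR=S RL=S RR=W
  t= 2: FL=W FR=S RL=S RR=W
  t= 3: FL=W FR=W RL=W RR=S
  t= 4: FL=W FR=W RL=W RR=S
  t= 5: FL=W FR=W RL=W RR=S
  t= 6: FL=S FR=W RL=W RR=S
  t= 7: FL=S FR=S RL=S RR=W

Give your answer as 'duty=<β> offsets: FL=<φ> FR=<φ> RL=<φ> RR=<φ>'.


duty=4 offsets: FL=2 FR=1 RL=1 RR=5

duty β = stance ticks per leg = 4
FL: stance ticks = 4; W→S at t=6 → φ=2
FR: stance ticks = 4; W→S at t=7 → φ=1
RL: stance ticks = 4; W→S at t=7 → φ=1
RR: stance ticks = 4; W→S at t=3 → φ=5


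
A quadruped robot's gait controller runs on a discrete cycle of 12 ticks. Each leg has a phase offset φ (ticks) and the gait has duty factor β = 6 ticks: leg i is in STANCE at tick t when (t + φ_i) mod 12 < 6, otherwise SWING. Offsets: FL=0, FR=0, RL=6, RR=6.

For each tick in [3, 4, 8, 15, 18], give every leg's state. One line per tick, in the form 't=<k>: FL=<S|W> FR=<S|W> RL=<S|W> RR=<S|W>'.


t=3: FL=S FR=S RL=W RR=W
t=4: FL=S FR=S RL=W RR=W
t=8: FL=W FR=W RL=S RR=S
t=15: FL=S FR=S RL=W RR=W
t=18: FL=W FR=W RL=S RR=S

t=3: phase=(3,3,9,9) vs β=6 → FL=S FR=S RL=W RR=W
t=4: phase=(4,4,10,10) vs β=6 → FL=S FR=S RL=W RR=W
t=8: phase=(8,8,2,2) vs β=6 → FL=W FR=W RL=S RR=S
t=15: phase=(3,3,9,9) vs β=6 → FL=S FR=S RL=W RR=W
t=18: phase=(6,6,0,0) vs β=6 → FL=W FR=W RL=S RR=S


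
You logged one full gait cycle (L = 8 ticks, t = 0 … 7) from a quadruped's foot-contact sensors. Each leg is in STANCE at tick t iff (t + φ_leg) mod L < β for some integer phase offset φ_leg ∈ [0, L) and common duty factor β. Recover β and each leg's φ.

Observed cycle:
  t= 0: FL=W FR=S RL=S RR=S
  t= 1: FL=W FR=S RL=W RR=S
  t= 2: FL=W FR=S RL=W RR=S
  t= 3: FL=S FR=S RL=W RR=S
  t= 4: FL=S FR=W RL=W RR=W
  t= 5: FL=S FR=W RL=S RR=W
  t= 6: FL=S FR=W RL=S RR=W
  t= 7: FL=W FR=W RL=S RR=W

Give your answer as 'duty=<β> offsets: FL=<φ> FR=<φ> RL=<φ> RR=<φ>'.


duty=4 offsets: FL=5 FR=0 RL=3 RR=0

duty β = stance ticks per leg = 4
FL: stance ticks = 4; W→S at t=3 → φ=5
FR: stance ticks = 4; W→S at t=0 → φ=0
RL: stance ticks = 4; W→S at t=5 → φ=3
RR: stance ticks = 4; W→S at t=0 → φ=0


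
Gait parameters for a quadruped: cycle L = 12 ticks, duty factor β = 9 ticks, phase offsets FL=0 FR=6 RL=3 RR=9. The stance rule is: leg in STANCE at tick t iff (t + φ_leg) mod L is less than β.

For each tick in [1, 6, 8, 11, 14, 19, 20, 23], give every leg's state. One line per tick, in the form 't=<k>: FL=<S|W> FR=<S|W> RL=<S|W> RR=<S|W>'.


t=1: phase=(1,7,4,10) vs β=9 → FL=S FR=S RL=S RR=W
t=6: phase=(6,0,9,3) vs β=9 → FL=S FR=S RL=W RR=S
t=8: phase=(8,2,11,5) vs β=9 → FL=S FR=S RL=W RR=S
t=11: phase=(11,5,2,8) vs β=9 → FL=W FR=S RL=S RR=S
t=14: phase=(2,8,5,11) vs β=9 → FL=S FR=S RL=S RR=W
t=19: phase=(7,1,10,4) vs β=9 → FL=S FR=S RL=W RR=S
t=20: phase=(8,2,11,5) vs β=9 → FL=S FR=S RL=W RR=S
t=23: phase=(11,5,2,8) vs β=9 → FL=W FR=S RL=S RR=S

t=1: FL=S FR=S RL=S RR=W
t=6: FL=S FR=S RL=W RR=S
t=8: FL=S FR=S RL=W RR=S
t=11: FL=W FR=S RL=S RR=S
t=14: FL=S FR=S RL=S RR=W
t=19: FL=S FR=S RL=W RR=S
t=20: FL=S FR=S RL=W RR=S
t=23: FL=W FR=S RL=S RR=S


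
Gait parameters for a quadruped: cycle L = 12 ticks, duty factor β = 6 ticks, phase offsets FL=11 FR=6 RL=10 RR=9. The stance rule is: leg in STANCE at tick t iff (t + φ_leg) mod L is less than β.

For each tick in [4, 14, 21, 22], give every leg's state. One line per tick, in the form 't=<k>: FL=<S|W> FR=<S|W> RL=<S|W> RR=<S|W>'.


t=4: phase=(3,10,2,1) vs β=6 → FL=S FR=W RL=S RR=S
t=14: phase=(1,8,0,11) vs β=6 → FL=S FR=W RL=S RR=W
t=21: phase=(8,3,7,6) vs β=6 → FL=W FR=S RL=W RR=W
t=22: phase=(9,4,8,7) vs β=6 → FL=W FR=S RL=W RR=W

t=4: FL=S FR=W RL=S RR=S
t=14: FL=S FR=W RL=S RR=W
t=21: FL=W FR=S RL=W RR=W
t=22: FL=W FR=S RL=W RR=W


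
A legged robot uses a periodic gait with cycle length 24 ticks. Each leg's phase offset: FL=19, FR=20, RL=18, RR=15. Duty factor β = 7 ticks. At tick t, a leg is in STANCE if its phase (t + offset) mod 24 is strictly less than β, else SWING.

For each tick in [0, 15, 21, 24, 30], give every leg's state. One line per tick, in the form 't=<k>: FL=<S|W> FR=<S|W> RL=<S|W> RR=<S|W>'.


t=0: phase=(19,20,18,15) vs β=7 → FL=W FR=W RL=W RR=W
t=15: phase=(10,11,9,6) vs β=7 → FL=W FR=W RL=W RR=S
t=21: phase=(16,17,15,12) vs β=7 → FL=W FR=W RL=W RR=W
t=24: phase=(19,20,18,15) vs β=7 → FL=W FR=W RL=W RR=W
t=30: phase=(1,2,0,21) vs β=7 → FL=S FR=S RL=S RR=W

t=0: FL=W FR=W RL=W RR=W
t=15: FL=W FR=W RL=W RR=S
t=21: FL=W FR=W RL=W RR=W
t=24: FL=W FR=W RL=W RR=W
t=30: FL=S FR=S RL=S RR=W


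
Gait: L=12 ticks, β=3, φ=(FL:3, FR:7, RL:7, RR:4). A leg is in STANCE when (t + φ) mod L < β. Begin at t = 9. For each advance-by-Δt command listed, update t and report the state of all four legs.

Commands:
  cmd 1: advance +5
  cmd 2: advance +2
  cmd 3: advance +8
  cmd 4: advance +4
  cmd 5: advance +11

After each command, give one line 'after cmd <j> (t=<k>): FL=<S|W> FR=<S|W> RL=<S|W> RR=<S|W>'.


after cmd 1 (t=14): FL=W FR=W RL=W RR=W
after cmd 2 (t=16): FL=W FR=W RL=W RR=W
after cmd 3 (t=24): FL=W FR=W RL=W RR=W
after cmd 4 (t=28): FL=W FR=W RL=W RR=W
after cmd 5 (t=39): FL=W FR=W RL=W RR=W

start t=9: FL=S FR=W RL=W RR=S
cmd 1: advance +5 → t=14, phase=(5,9,9,6) → FL=W FR=W RL=W RR=W
cmd 2: advance +2 → t=16, phase=(7,11,11,8) → FL=W FR=W RL=W RR=W
cmd 3: advance +8 → t=24, phase=(3,7,7,4) → FL=W FR=W RL=W RR=W
cmd 4: advance +4 → t=28, phase=(7,11,11,8) → FL=W FR=W RL=W RR=W
cmd 5: advance +11 → t=39, phase=(6,10,10,7) → FL=W FR=W RL=W RR=W


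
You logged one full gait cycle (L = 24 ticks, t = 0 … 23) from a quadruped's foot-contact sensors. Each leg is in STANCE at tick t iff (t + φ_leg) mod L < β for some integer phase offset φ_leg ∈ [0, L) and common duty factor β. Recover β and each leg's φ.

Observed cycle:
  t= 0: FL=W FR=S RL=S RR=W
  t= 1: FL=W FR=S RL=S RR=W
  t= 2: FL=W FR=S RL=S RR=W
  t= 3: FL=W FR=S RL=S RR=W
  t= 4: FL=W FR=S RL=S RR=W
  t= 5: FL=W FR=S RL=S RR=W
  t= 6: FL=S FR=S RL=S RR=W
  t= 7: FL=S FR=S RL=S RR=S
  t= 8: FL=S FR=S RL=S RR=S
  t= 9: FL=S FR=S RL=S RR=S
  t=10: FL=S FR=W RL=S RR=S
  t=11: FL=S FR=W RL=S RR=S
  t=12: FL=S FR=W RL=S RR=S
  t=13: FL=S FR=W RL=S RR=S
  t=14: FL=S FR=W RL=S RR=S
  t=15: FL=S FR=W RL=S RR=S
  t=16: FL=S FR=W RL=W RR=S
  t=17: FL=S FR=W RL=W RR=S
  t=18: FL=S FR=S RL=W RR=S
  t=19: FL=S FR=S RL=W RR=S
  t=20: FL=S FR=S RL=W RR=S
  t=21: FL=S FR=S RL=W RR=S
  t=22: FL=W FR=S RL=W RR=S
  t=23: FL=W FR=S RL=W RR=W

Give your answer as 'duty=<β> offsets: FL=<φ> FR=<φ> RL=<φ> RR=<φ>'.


duty=16 offsets: FL=18 FR=6 RL=0 RR=17

duty β = stance ticks per leg = 16
FL: stance ticks = 16; W→S at t=6 → φ=18
FR: stance ticks = 16; W→S at t=18 → φ=6
RL: stance ticks = 16; W→S at t=0 → φ=0
RR: stance ticks = 16; W→S at t=7 → φ=17


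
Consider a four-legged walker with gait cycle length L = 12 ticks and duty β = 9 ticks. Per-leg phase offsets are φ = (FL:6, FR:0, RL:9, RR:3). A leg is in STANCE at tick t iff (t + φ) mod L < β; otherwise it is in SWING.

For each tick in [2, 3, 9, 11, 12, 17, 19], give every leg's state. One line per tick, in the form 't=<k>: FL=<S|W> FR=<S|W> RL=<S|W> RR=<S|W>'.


t=2: FL=S FR=S RL=W RR=S
t=3: FL=W FR=S RL=S RR=S
t=9: FL=S FR=W RL=S RR=S
t=11: FL=S FR=W RL=S RR=S
t=12: FL=S FR=S RL=W RR=S
t=17: FL=W FR=S RL=S RR=S
t=19: FL=S FR=S RL=S RR=W

t=2: phase=(8,2,11,5) vs β=9 → FL=S FR=S RL=W RR=S
t=3: phase=(9,3,0,6) vs β=9 → FL=W FR=S RL=S RR=S
t=9: phase=(3,9,6,0) vs β=9 → FL=S FR=W RL=S RR=S
t=11: phase=(5,11,8,2) vs β=9 → FL=S FR=W RL=S RR=S
t=12: phase=(6,0,9,3) vs β=9 → FL=S FR=S RL=W RR=S
t=17: phase=(11,5,2,8) vs β=9 → FL=W FR=S RL=S RR=S
t=19: phase=(1,7,4,10) vs β=9 → FL=S FR=S RL=S RR=W


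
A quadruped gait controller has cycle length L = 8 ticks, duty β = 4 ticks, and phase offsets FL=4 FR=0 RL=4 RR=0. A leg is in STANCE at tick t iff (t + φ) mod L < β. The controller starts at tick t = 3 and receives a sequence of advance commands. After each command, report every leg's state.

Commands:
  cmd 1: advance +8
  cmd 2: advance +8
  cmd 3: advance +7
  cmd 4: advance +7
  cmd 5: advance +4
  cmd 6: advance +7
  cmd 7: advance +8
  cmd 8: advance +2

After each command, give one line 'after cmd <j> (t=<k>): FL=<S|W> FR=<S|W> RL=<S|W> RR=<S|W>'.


after cmd 1 (t=11): FL=W FR=S RL=W RR=S
after cmd 2 (t=19): FL=W FR=S RL=W RR=S
after cmd 3 (t=26): FL=W FR=S RL=W RR=S
after cmd 4 (t=33): FL=W FR=S RL=W RR=S
after cmd 5 (t=37): FL=S FR=W RL=S RR=W
after cmd 6 (t=44): FL=S FR=W RL=S RR=W
after cmd 7 (t=52): FL=S FR=W RL=S RR=W
after cmd 8 (t=54): FL=S FR=W RL=S RR=W

start t=3: FL=W FR=S RL=W RR=S
cmd 1: advance +8 → t=11, phase=(7,3,7,3) → FL=W FR=S RL=W RR=S
cmd 2: advance +8 → t=19, phase=(7,3,7,3) → FL=W FR=S RL=W RR=S
cmd 3: advance +7 → t=26, phase=(6,2,6,2) → FL=W FR=S RL=W RR=S
cmd 4: advance +7 → t=33, phase=(5,1,5,1) → FL=W FR=S RL=W RR=S
cmd 5: advance +4 → t=37, phase=(1,5,1,5) → FL=S FR=W RL=S RR=W
cmd 6: advance +7 → t=44, phase=(0,4,0,4) → FL=S FR=W RL=S RR=W
cmd 7: advance +8 → t=52, phase=(0,4,0,4) → FL=S FR=W RL=S RR=W
cmd 8: advance +2 → t=54, phase=(2,6,2,6) → FL=S FR=W RL=S RR=W


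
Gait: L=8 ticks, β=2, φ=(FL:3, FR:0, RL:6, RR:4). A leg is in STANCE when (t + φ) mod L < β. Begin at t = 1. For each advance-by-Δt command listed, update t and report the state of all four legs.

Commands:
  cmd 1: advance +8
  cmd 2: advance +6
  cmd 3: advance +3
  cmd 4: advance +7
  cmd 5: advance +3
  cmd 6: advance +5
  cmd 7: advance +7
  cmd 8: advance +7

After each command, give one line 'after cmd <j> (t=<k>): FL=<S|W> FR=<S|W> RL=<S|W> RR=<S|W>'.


after cmd 1 (t=9): FL=W FR=S RL=W RR=W
after cmd 2 (t=15): FL=W FR=W RL=W RR=W
after cmd 3 (t=18): FL=W FR=W RL=S RR=W
after cmd 4 (t=25): FL=W FR=S RL=W RR=W
after cmd 5 (t=28): FL=W FR=W RL=W RR=S
after cmd 6 (t=33): FL=W FR=S RL=W RR=W
after cmd 7 (t=40): FL=W FR=S RL=W RR=W
after cmd 8 (t=47): FL=W FR=W RL=W RR=W

start t=1: FL=W FR=S RL=W RR=W
cmd 1: advance +8 → t=9, phase=(4,1,7,5) → FL=W FR=S RL=W RR=W
cmd 2: advance +6 → t=15, phase=(2,7,5,3) → FL=W FR=W RL=W RR=W
cmd 3: advance +3 → t=18, phase=(5,2,0,6) → FL=W FR=W RL=S RR=W
cmd 4: advance +7 → t=25, phase=(4,1,7,5) → FL=W FR=S RL=W RR=W
cmd 5: advance +3 → t=28, phase=(7,4,2,0) → FL=W FR=W RL=W RR=S
cmd 6: advance +5 → t=33, phase=(4,1,7,5) → FL=W FR=S RL=W RR=W
cmd 7: advance +7 → t=40, phase=(3,0,6,4) → FL=W FR=S RL=W RR=W
cmd 8: advance +7 → t=47, phase=(2,7,5,3) → FL=W FR=W RL=W RR=W


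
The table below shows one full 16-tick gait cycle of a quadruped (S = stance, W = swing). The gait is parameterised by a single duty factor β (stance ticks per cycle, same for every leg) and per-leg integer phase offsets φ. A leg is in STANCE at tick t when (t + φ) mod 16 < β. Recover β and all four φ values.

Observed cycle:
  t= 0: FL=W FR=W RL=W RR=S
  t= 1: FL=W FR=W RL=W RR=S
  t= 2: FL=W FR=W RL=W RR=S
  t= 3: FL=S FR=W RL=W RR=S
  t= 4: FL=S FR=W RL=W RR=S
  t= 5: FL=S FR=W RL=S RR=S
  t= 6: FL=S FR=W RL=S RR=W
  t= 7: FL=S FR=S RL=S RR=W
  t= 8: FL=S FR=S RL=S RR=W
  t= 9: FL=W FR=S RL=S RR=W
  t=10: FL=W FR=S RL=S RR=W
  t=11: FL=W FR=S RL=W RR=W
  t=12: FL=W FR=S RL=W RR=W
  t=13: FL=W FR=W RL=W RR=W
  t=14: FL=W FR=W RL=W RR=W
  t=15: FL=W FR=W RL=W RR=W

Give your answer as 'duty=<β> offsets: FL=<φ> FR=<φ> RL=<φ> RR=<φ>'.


duty β = stance ticks per leg = 6
FL: stance ticks = 6; W→S at t=3 → φ=13
FR: stance ticks = 6; W→S at t=7 → φ=9
RL: stance ticks = 6; W→S at t=5 → φ=11
RR: stance ticks = 6; W→S at t=0 → φ=0

duty=6 offsets: FL=13 FR=9 RL=11 RR=0


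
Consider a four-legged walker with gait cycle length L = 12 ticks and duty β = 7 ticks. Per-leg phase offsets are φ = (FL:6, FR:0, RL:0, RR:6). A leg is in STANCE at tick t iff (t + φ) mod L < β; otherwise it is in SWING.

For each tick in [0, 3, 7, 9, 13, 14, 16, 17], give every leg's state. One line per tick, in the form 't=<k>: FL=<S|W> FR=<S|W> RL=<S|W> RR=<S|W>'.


t=0: FL=S FR=S RL=S RR=S
t=3: FL=W FR=S RL=S RR=W
t=7: FL=S FR=W RL=W RR=S
t=9: FL=S FR=W RL=W RR=S
t=13: FL=W FR=S RL=S RR=W
t=14: FL=W FR=S RL=S RR=W
t=16: FL=W FR=S RL=S RR=W
t=17: FL=W FR=S RL=S RR=W

t=0: phase=(6,0,0,6) vs β=7 → FL=S FR=S RL=S RR=S
t=3: phase=(9,3,3,9) vs β=7 → FL=W FR=S RL=S RR=W
t=7: phase=(1,7,7,1) vs β=7 → FL=S FR=W RL=W RR=S
t=9: phase=(3,9,9,3) vs β=7 → FL=S FR=W RL=W RR=S
t=13: phase=(7,1,1,7) vs β=7 → FL=W FR=S RL=S RR=W
t=14: phase=(8,2,2,8) vs β=7 → FL=W FR=S RL=S RR=W
t=16: phase=(10,4,4,10) vs β=7 → FL=W FR=S RL=S RR=W
t=17: phase=(11,5,5,11) vs β=7 → FL=W FR=S RL=S RR=W


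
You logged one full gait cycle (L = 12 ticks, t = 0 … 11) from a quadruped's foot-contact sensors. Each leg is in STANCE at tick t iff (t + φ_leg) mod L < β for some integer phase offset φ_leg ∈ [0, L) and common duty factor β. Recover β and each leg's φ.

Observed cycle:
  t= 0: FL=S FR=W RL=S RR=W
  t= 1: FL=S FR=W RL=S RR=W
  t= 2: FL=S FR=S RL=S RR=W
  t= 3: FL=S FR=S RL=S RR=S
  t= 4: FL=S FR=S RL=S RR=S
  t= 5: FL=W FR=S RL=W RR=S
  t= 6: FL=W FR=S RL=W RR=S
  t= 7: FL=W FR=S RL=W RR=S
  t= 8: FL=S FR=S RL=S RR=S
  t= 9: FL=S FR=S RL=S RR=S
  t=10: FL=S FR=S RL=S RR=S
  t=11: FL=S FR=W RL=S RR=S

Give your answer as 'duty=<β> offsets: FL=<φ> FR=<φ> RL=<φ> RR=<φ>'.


duty=9 offsets: FL=4 FR=10 RL=4 RR=9

duty β = stance ticks per leg = 9
FL: stance ticks = 9; W→S at t=8 → φ=4
FR: stance ticks = 9; W→S at t=2 → φ=10
RL: stance ticks = 9; W→S at t=8 → φ=4
RR: stance ticks = 9; W→S at t=3 → φ=9


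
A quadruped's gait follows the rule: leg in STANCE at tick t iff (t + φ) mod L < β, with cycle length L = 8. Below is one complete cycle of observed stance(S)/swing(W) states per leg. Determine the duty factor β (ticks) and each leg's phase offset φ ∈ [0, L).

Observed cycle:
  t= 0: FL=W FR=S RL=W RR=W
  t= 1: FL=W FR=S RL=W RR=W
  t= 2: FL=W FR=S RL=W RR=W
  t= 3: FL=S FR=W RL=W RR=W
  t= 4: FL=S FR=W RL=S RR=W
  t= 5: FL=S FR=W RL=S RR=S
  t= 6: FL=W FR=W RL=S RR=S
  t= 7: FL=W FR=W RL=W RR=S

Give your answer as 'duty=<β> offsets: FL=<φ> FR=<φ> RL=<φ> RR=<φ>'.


duty=3 offsets: FL=5 FR=0 RL=4 RR=3

duty β = stance ticks per leg = 3
FL: stance ticks = 3; W→S at t=3 → φ=5
FR: stance ticks = 3; W→S at t=0 → φ=0
RL: stance ticks = 3; W→S at t=4 → φ=4
RR: stance ticks = 3; W→S at t=5 → φ=3


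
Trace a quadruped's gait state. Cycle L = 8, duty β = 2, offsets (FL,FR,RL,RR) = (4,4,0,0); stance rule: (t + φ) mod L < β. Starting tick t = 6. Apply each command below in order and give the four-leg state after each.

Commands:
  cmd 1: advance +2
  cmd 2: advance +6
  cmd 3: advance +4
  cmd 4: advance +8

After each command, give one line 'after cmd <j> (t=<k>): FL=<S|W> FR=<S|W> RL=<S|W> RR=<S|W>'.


start t=6: FL=W FR=W RL=W RR=W
cmd 1: advance +2 → t=8, phase=(4,4,0,0) → FL=W FR=W RL=S RR=S
cmd 2: advance +6 → t=14, phase=(2,2,6,6) → FL=W FR=W RL=W RR=W
cmd 3: advance +4 → t=18, phase=(6,6,2,2) → FL=W FR=W RL=W RR=W
cmd 4: advance +8 → t=26, phase=(6,6,2,2) → FL=W FR=W RL=W RR=W

after cmd 1 (t=8): FL=W FR=W RL=S RR=S
after cmd 2 (t=14): FL=W FR=W RL=W RR=W
after cmd 3 (t=18): FL=W FR=W RL=W RR=W
after cmd 4 (t=26): FL=W FR=W RL=W RR=W


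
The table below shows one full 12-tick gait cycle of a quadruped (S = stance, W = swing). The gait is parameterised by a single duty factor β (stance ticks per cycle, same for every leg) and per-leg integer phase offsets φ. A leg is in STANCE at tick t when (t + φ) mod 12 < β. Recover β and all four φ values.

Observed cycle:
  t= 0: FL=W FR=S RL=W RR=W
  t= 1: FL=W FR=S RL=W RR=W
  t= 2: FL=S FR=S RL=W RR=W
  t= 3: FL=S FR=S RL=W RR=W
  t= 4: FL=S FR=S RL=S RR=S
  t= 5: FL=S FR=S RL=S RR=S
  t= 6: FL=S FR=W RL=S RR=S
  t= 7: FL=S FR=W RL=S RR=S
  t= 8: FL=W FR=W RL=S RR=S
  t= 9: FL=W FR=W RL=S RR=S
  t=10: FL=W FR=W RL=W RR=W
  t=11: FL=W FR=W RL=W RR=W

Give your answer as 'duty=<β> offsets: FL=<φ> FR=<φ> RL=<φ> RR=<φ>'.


duty β = stance ticks per leg = 6
FL: stance ticks = 6; W→S at t=2 → φ=10
FR: stance ticks = 6; W→S at t=0 → φ=0
RL: stance ticks = 6; W→S at t=4 → φ=8
RR: stance ticks = 6; W→S at t=4 → φ=8

duty=6 offsets: FL=10 FR=0 RL=8 RR=8


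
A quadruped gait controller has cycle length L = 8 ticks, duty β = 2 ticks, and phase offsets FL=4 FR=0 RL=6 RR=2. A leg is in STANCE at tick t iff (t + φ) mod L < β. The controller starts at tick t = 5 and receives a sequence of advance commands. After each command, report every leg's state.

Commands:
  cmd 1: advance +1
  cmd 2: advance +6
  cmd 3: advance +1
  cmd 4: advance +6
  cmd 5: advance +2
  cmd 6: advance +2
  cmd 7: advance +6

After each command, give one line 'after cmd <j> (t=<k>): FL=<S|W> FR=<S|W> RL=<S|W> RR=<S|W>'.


after cmd 1 (t=6): FL=W FR=W RL=W RR=S
after cmd 2 (t=12): FL=S FR=W RL=W RR=W
after cmd 3 (t=13): FL=S FR=W RL=W RR=W
after cmd 4 (t=19): FL=W FR=W RL=S RR=W
after cmd 5 (t=21): FL=S FR=W RL=W RR=W
after cmd 6 (t=23): FL=W FR=W RL=W RR=S
after cmd 7 (t=29): FL=S FR=W RL=W RR=W

start t=5: FL=S FR=W RL=W RR=W
cmd 1: advance +1 → t=6, phase=(2,6,4,0) → FL=W FR=W RL=W RR=S
cmd 2: advance +6 → t=12, phase=(0,4,2,6) → FL=S FR=W RL=W RR=W
cmd 3: advance +1 → t=13, phase=(1,5,3,7) → FL=S FR=W RL=W RR=W
cmd 4: advance +6 → t=19, phase=(7,3,1,5) → FL=W FR=W RL=S RR=W
cmd 5: advance +2 → t=21, phase=(1,5,3,7) → FL=S FR=W RL=W RR=W
cmd 6: advance +2 → t=23, phase=(3,7,5,1) → FL=W FR=W RL=W RR=S
cmd 7: advance +6 → t=29, phase=(1,5,3,7) → FL=S FR=W RL=W RR=W


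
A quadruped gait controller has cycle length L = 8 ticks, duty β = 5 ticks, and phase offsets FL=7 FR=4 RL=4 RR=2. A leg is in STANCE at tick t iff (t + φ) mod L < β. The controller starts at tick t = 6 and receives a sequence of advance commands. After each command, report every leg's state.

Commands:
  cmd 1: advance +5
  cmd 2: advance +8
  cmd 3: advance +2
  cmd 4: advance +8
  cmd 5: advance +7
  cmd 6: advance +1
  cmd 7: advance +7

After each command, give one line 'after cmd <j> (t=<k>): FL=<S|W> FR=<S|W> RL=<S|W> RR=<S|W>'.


start t=6: FL=W FR=S RL=S RR=S
cmd 1: advance +5 → t=11, phase=(2,7,7,5) → FL=S FR=W RL=W RR=W
cmd 2: advance +8 → t=19, phase=(2,7,7,5) → FL=S FR=W RL=W RR=W
cmd 3: advance +2 → t=21, phase=(4,1,1,7) → FL=S FR=S RL=S RR=W
cmd 4: advance +8 → t=29, phase=(4,1,1,7) → FL=S FR=S RL=S RR=W
cmd 5: advance +7 → t=36, phase=(3,0,0,6) → FL=S FR=S RL=S RR=W
cmd 6: advance +1 → t=37, phase=(4,1,1,7) → FL=S FR=S RL=S RR=W
cmd 7: advance +7 → t=44, phase=(3,0,0,6) → FL=S FR=S RL=S RR=W

after cmd 1 (t=11): FL=S FR=W RL=W RR=W
after cmd 2 (t=19): FL=S FR=W RL=W RR=W
after cmd 3 (t=21): FL=S FR=S RL=S RR=W
after cmd 4 (t=29): FL=S FR=S RL=S RR=W
after cmd 5 (t=36): FL=S FR=S RL=S RR=W
after cmd 6 (t=37): FL=S FR=S RL=S RR=W
after cmd 7 (t=44): FL=S FR=S RL=S RR=W
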